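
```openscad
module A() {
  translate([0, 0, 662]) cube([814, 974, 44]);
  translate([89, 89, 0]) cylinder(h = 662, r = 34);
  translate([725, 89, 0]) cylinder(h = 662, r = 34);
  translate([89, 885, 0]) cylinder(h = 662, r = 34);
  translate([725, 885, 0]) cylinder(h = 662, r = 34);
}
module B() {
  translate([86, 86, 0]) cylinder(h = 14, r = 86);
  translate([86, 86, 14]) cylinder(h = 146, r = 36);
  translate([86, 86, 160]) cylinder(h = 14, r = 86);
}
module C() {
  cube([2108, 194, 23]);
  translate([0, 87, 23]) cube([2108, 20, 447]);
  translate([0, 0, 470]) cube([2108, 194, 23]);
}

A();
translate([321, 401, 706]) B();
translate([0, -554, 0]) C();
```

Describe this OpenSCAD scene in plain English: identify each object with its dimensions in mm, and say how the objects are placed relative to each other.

A is a table with a 814×974 mm rectangular top, 44 mm thick, top surface at z = 706 mm, supported by four round legs of 68 mm diameter, each leg's bounding box inset 55 mm from the nearest pair of top edges, running from the floor.

B is a spool: two coaxial disc flanges of radius 86 mm and thickness 14 mm, joined by a core cylinder of radius 36 mm and height 146 mm. The lower flange rests on z = 0 and the three cylinders share a vertical axis.

C is an I-beam lying along x, 2108 mm long. Overall section height 493 mm. Two flanges 194 mm wide (y) and 23 mm thick, one on the floor and one at the top; a web 20 mm thick runs between them, centred on the flange width.

The spool is on top of the table, centred. The I-beam is on the floor beside the table on its −y side.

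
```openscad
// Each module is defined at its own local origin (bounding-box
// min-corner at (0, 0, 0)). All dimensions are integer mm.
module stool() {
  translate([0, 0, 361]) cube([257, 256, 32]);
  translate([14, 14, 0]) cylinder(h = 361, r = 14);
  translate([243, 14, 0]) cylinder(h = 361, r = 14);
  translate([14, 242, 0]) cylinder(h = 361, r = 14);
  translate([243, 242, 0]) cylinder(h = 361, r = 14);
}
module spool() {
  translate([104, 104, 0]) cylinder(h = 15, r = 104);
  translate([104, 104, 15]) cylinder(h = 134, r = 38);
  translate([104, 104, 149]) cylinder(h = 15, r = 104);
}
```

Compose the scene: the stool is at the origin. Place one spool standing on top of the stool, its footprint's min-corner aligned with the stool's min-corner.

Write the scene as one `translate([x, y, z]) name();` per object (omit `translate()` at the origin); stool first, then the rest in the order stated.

stool();
translate([0, 0, 393]) spool();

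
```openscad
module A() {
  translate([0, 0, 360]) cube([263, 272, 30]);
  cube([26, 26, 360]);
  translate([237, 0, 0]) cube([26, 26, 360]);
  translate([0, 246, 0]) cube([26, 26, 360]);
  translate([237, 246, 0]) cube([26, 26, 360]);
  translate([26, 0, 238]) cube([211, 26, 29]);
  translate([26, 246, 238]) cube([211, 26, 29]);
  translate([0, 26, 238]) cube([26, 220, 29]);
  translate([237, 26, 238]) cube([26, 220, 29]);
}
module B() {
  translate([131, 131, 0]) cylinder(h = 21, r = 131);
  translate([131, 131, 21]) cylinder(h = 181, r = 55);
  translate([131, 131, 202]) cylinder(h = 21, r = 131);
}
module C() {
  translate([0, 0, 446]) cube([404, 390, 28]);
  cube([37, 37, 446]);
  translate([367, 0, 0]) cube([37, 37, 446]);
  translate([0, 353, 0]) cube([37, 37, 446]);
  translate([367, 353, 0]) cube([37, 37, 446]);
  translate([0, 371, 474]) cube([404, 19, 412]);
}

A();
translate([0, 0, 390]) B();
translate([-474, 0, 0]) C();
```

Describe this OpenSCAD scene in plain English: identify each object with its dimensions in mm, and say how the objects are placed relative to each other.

A is a four-legged stool. The seat is a 263×272×30 mm slab whose top surface is at z = 390 mm; four square legs, each 26×26 mm in cross-section, run from the floor (z = 0) to the underside of the seat, each flush with a corner of the seat. Four stretchers, 26 mm wide and 29 mm tall, connect adjacent legs with their undersides at z = 238 mm, each running between the inner faces of the legs it joins and aligned with the legs' outer faces on the other axis.

B is a spool: two coaxial disc flanges of radius 131 mm and thickness 21 mm, joined by a core cylinder of radius 55 mm and height 181 mm. The lower flange rests on z = 0 and the three cylinders share a vertical axis.

C is a chair: 404×390 mm seat, 28 mm thick, top at z = 474 mm, on four 37 mm square corner legs flush with the seat edges. A 19 mm thick backrest slab spans the full seat width, extending 412 mm above the seat top, its back face flush with the seat's +y edge.

The spool is on top of the stool. The chair is on the floor beside the stool on its −x side.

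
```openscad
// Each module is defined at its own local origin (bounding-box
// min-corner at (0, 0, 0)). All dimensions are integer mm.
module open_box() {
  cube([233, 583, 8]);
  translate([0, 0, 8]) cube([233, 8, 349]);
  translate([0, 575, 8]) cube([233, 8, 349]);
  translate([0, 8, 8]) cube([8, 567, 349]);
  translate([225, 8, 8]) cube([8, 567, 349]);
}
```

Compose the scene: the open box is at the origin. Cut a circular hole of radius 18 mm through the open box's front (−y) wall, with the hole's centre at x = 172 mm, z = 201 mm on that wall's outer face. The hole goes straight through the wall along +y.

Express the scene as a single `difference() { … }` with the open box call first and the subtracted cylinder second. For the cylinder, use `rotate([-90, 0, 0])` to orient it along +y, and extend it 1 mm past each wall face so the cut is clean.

difference() {
  open_box();
  translate([172, -1, 201]) rotate([-90, 0, 0]) cylinder(h = 10, r = 18);
}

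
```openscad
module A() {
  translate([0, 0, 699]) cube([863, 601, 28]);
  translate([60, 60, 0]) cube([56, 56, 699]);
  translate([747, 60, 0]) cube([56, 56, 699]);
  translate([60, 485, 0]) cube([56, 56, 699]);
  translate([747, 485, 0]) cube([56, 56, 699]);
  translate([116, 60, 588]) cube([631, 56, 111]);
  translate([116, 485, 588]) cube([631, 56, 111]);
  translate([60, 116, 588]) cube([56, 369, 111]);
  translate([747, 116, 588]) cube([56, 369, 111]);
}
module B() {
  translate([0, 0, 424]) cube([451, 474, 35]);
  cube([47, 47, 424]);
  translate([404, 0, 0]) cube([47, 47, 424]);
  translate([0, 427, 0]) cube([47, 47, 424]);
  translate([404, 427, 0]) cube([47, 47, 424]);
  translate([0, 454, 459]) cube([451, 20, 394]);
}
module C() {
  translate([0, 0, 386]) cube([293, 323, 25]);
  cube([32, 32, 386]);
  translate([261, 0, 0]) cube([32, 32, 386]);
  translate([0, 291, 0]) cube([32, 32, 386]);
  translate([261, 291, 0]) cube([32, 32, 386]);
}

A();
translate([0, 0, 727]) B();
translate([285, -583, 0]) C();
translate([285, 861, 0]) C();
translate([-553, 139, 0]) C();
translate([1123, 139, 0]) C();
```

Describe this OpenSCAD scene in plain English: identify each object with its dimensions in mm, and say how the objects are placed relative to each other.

A is a table: top 863 mm (x) × 601 mm (y), 28 mm thick, upper face at z = 727 mm, on four 56×56 mm square legs, each inset 60 mm from the nearest pair of top edges, running from z = 0 to the bottom of the top. Four apron rails, 56 mm thick and 111 mm tall, run between adjacent legs with their top edges flush with the underside of the top and their outer faces flush with the legs' outer faces.

B is a chair: 451×474 mm seat, 35 mm thick, top at z = 459 mm, on four 47 mm square corner legs flush with the seat edges. A 20 mm thick backrest slab spans the full seat width, extending 394 mm above the seat top, its back face flush with the seat's +y edge.

C is a simple wooden stool: a rectangular seat 293 mm (x) by 323 mm (y), 25 mm thick, top face at z = 411 mm, on four square legs, each 32×32 mm in cross-section. The legs rest on z = 0, each flush with a corner of the seat.

The chair is on top of the table. Four stools sit around the table at the −y, +y, −x, +x sides.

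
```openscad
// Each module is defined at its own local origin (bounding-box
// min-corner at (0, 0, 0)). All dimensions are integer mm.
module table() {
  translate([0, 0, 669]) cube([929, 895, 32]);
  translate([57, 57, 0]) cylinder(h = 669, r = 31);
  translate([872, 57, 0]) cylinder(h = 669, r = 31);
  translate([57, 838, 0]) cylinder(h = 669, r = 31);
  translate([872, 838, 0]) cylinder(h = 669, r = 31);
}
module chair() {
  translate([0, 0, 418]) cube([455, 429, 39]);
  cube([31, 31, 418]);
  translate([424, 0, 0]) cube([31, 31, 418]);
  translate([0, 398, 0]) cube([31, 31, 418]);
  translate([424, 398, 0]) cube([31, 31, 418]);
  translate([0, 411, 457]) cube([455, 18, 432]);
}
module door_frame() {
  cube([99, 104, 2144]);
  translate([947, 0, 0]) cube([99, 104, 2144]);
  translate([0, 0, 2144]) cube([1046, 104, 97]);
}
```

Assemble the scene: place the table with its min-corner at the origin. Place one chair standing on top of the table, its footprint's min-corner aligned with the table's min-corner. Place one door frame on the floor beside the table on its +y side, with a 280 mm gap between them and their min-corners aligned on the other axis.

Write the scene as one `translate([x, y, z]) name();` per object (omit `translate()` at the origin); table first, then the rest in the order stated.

table();
translate([0, 0, 701]) chair();
translate([0, 1175, 0]) door_frame();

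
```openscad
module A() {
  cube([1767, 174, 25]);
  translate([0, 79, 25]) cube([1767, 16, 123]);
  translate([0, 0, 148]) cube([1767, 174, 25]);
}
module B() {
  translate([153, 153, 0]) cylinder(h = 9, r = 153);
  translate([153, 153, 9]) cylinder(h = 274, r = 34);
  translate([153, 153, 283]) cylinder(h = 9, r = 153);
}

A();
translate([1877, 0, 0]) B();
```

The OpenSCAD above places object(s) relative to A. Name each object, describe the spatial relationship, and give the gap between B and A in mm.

The spool's nearest face is 110 mm from the I-beam's +x face.

A is an I-beam. B is a spool. The spool is on the floor beside the I-beam on its +x side. The gap between the spool and the I-beam is 110 mm.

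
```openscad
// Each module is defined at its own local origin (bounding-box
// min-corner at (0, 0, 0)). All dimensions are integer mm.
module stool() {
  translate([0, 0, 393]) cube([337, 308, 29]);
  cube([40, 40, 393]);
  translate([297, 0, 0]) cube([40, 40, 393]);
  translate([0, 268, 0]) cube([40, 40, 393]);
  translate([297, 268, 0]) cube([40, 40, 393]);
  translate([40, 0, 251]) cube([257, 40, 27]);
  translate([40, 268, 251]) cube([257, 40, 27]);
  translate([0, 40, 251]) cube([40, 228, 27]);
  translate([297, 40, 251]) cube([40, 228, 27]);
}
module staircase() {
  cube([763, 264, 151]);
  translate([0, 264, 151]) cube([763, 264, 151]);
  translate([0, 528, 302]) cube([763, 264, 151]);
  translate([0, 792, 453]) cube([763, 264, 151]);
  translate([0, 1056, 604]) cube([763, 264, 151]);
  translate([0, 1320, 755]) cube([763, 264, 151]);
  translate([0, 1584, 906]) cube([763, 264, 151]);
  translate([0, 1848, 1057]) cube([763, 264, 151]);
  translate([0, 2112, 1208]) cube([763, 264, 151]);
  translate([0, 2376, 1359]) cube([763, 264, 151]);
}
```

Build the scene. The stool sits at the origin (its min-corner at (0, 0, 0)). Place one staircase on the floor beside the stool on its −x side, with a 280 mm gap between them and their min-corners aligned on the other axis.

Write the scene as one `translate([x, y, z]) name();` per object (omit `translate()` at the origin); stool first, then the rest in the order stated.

stool();
translate([-1043, 0, 0]) staircase();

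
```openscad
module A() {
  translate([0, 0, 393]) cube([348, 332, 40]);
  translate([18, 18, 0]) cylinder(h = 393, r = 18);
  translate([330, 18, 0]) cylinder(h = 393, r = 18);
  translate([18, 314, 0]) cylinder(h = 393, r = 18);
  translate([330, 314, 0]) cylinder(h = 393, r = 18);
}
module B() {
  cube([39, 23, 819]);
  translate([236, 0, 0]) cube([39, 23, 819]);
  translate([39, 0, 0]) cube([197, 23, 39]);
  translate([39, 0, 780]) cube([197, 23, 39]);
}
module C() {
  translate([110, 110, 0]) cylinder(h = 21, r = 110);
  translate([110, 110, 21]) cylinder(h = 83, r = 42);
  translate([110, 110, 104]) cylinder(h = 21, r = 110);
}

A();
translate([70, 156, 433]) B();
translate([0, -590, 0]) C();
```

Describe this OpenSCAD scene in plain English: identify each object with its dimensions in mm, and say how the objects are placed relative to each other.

A is a four-legged stool. The seat is 348×332 mm, 40 mm thick, top at z = 433 mm. It stands on four round legs, each 36 mm in diameter, from z = 0 to the seat underside, each leg's axis is inset half a diameter from the nearest pair of seat edges (so the leg's bounding box is flush with the corner).

B is a rectangular picture frame lying in the x–z plane (depth along y). The opening is 197 mm wide (x) by 741 mm tall (z), surrounded by a border 39 mm wide on all four sides. The frame is 23 mm deep and is made of two full-height vertical stiles with two horizontal rails fitted between them.

C is a spool: two coaxial disc flanges of radius 110 mm and thickness 21 mm, joined by a core cylinder of radius 42 mm and height 83 mm. The lower flange rests on z = 0 and the three cylinders share a vertical axis.

The picture frame is on top of the stool. The spool is on the floor beside the stool on its −y side.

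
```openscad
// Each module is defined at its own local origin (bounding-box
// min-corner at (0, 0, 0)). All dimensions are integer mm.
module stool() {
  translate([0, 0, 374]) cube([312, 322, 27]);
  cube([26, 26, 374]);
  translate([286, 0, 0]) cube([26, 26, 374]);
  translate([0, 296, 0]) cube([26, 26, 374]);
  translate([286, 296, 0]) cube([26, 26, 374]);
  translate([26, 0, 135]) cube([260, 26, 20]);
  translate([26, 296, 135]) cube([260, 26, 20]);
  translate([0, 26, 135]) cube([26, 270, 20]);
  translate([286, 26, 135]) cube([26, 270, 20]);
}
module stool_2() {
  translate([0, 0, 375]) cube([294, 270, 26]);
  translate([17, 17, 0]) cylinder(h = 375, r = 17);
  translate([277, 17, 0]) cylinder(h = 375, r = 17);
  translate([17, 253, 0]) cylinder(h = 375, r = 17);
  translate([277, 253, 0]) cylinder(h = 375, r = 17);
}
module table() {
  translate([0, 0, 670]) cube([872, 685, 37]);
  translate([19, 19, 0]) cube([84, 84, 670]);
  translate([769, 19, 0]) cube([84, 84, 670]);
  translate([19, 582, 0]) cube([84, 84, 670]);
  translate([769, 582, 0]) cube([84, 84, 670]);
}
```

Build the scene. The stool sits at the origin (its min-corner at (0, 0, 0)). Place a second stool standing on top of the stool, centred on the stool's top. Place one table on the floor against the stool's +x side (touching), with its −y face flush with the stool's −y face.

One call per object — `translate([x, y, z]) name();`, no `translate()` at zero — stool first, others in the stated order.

stool();
translate([9, 26, 401]) stool_2();
translate([312, 0, 0]) table();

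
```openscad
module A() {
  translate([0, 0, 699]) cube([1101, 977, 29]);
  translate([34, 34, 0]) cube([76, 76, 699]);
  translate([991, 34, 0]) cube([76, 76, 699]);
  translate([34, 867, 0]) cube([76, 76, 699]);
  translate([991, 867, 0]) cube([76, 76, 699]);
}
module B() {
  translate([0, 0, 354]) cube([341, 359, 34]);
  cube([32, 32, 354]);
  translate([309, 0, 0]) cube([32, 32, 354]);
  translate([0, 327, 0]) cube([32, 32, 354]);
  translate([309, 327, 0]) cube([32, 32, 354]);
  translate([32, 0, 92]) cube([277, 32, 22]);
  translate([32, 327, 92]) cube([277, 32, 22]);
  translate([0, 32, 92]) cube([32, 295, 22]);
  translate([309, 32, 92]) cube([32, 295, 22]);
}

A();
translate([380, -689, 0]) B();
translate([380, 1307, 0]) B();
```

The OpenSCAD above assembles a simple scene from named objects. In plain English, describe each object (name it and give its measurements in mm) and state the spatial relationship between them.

A is a rectangular dining table. The top is 1101×977×29 mm with its upper surface at z = 728 mm. It stands on four 76×76 mm square legs, each inset 34 mm from the nearest pair of top edges, running from the floor to the underside of the top.

B is a simple wooden stool: a rectangular seat 341 mm (x) by 359 mm (y), 34 mm thick, top face at z = 388 mm, on four square legs, each 32×32 mm in cross-section. The legs rest on z = 0, each flush with a corner of the seat. Four stretchers, 32 mm wide and 22 mm tall, connect adjacent legs with their undersides at z = 92 mm, each running between the inner faces of the legs it joins and aligned with the legs' outer faces on the other axis.

Two stools sit around the table at the −y, +y sides.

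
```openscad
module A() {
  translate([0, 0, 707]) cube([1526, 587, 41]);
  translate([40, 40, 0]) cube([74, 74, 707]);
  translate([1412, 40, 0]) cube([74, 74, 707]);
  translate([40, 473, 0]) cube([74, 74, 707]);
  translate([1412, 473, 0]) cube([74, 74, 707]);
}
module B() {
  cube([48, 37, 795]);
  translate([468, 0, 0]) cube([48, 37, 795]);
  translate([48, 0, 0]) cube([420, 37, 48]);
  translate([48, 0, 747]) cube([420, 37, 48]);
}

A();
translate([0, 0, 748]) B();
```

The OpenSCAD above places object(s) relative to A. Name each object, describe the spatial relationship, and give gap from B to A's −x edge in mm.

A is a table. B is a picture frame. The picture frame is on top of the table. The gap from the picture frame to the table's −x edge is 0 mm.

The picture frame's min-x is at 0; the table's min-x is 0; gap = 0 mm.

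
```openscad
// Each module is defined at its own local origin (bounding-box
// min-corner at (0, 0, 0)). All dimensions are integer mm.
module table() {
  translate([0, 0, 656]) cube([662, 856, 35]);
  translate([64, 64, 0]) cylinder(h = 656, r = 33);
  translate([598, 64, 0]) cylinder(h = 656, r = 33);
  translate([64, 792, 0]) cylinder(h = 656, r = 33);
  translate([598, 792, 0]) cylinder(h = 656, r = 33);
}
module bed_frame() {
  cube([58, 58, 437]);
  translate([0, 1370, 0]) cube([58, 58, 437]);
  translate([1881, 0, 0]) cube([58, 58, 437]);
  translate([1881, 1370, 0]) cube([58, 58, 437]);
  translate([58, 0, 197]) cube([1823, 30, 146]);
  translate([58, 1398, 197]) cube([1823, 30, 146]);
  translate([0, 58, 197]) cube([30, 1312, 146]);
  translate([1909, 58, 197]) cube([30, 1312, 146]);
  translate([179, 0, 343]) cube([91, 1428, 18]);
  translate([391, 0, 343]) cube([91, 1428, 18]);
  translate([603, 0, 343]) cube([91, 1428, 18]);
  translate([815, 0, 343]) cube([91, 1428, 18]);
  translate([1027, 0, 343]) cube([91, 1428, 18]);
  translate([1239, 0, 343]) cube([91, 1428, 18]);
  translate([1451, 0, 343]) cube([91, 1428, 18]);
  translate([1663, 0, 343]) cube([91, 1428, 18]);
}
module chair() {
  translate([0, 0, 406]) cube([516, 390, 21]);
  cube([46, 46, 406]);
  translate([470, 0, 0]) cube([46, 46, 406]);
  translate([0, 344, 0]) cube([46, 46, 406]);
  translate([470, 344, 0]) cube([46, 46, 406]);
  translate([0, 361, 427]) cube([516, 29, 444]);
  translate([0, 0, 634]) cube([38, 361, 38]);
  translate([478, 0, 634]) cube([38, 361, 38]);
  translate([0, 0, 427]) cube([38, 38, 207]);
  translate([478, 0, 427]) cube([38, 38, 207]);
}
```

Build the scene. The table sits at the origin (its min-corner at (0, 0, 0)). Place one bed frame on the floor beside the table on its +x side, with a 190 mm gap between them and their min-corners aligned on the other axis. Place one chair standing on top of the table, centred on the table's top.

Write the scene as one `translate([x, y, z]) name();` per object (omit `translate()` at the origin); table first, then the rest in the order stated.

table();
translate([852, 0, 0]) bed_frame();
translate([73, 233, 691]) chair();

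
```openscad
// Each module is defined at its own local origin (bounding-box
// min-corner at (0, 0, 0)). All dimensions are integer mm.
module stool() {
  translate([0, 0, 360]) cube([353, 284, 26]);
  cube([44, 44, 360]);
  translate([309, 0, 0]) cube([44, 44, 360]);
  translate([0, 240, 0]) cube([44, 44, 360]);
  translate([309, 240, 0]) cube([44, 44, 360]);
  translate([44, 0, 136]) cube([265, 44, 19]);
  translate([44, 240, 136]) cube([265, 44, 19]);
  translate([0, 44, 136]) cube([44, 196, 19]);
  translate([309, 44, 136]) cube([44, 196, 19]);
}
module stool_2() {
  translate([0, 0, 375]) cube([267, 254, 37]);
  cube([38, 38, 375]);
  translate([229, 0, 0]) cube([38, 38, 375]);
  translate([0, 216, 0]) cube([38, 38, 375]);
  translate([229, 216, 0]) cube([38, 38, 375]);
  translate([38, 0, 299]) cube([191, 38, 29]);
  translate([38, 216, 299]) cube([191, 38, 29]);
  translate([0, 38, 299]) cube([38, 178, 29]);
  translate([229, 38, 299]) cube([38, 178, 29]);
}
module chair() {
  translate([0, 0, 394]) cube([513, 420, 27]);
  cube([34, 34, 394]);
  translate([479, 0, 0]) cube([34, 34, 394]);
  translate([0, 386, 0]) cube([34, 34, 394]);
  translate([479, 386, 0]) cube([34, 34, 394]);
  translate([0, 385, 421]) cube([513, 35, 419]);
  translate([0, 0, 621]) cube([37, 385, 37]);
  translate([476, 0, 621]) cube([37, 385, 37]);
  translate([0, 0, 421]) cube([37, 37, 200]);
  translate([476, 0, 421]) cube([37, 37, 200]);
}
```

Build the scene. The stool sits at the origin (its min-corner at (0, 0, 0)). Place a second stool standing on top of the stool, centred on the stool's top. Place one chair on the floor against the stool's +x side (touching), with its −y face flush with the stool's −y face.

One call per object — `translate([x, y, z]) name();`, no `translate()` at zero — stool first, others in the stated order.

stool();
translate([43, 15, 386]) stool_2();
translate([353, 0, 0]) chair();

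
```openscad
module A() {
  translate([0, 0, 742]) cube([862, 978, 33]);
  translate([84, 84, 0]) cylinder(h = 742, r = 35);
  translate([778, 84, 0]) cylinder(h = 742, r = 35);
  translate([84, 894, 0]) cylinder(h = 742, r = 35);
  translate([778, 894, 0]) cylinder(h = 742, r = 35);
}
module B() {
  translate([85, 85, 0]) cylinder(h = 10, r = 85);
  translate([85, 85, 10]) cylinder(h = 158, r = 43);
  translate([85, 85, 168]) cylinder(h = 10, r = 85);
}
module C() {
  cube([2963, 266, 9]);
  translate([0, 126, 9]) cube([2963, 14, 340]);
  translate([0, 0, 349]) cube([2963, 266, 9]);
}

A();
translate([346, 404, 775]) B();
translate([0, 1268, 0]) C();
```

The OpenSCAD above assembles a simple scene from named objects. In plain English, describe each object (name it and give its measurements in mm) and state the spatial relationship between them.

A is a table: top 862 mm (x) × 978 mm (y), 33 mm thick, upper face at z = 775 mm, on four round legs of 70 mm diameter, each leg's bounding box inset 49 mm from the nearest pair of top edges, running from z = 0 to the bottom of the top.

B is a spool: two coaxial disc flanges of radius 85 mm and thickness 10 mm, joined by a core cylinder of radius 43 mm and height 158 mm. The lower flange rests on z = 0 and the three cylinders share a vertical axis.

C is an I-beam lying along x, 2963 mm long. Overall section height 358 mm. Two flanges 266 mm wide (y) and 9 mm thick, one on the floor and one at the top; a web 14 mm thick runs between them, centred on the flange width.

The spool is on top of the table, centred. The I-beam is on the floor beside the table on its +y side.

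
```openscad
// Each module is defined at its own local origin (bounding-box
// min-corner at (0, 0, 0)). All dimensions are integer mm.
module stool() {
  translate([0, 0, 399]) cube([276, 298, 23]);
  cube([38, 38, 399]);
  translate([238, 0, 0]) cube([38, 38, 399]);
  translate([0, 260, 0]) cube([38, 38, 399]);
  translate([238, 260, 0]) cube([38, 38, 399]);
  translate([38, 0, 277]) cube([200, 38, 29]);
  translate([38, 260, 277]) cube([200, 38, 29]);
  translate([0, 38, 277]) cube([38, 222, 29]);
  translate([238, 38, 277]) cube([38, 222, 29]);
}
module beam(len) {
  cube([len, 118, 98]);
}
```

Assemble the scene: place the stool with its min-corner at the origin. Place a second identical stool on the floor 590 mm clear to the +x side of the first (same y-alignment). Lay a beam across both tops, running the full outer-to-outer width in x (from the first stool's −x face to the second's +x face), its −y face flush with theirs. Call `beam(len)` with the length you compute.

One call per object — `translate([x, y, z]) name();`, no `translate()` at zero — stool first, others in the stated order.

stool();
translate([866, 0, 0]) stool();
translate([0, 0, 422]) beam(1142);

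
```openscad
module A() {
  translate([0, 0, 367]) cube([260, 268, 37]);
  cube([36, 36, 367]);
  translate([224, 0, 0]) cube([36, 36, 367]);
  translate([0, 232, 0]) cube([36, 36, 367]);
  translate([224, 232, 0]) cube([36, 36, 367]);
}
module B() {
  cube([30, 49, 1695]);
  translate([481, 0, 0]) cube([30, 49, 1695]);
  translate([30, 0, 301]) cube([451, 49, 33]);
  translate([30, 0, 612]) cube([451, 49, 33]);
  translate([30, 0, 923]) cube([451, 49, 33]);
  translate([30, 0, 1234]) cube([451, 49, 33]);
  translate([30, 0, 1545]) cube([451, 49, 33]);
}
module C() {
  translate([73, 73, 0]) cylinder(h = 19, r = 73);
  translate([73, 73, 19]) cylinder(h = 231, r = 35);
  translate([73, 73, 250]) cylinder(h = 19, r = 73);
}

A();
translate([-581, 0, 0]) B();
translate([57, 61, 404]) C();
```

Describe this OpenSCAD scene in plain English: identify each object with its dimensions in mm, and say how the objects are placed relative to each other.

A is a four-legged stool. The seat is 260×268 mm, 37 mm thick, top at z = 404 mm. It stands on four square legs, each 36×36 mm in cross-section, from z = 0 to the seat underside, each flush with a corner of the seat.

B is a straight ladder. Two 30×49 mm vertical rails, 1695 mm tall, stand 511 mm apart (outside-to-outside) with their front faces coplanar on the −y side. 5 rungs, each 49 mm deep and 33 mm tall, span between the inner faces of the rails, front faces flush with the rails. The lowest rung's underside is at z = 301 mm and rungs are spaced 311 mm apart (underside to underside).

C is a spool: two coaxial disc flanges of radius 73 mm and thickness 19 mm, joined by a core cylinder of radius 35 mm and height 231 mm. The lower flange rests on z = 0 and the three cylinders share a vertical axis.

The ladder is on the floor beside the stool on its −x side. The spool is on top of the stool, centred.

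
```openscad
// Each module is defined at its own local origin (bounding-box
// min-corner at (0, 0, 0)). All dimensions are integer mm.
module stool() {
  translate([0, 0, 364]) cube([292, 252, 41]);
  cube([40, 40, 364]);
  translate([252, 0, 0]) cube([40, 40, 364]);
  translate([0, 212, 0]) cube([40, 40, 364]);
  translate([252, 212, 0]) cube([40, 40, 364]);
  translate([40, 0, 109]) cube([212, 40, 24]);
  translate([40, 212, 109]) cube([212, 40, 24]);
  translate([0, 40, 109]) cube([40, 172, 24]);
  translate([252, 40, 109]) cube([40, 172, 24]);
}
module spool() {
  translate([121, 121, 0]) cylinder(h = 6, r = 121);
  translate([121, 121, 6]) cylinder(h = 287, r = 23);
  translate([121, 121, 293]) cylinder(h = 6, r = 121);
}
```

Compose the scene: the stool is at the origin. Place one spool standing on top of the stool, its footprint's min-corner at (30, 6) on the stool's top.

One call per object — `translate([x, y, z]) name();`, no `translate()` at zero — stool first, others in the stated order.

stool();
translate([30, 6, 405]) spool();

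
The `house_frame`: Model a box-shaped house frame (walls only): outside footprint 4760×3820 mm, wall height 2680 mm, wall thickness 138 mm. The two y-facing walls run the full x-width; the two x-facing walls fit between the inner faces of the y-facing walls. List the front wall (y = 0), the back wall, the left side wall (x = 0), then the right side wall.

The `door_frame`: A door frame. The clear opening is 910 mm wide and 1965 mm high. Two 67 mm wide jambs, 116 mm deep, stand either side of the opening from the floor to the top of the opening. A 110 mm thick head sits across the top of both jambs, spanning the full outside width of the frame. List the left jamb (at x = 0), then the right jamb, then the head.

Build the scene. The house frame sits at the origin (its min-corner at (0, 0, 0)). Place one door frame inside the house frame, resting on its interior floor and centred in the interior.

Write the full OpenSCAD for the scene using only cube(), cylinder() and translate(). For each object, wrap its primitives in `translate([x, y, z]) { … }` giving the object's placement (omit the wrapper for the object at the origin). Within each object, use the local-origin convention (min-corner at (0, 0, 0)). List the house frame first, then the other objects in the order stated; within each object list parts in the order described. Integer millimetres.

cube([4760, 138, 2680]);
translate([0, 3682, 0]) cube([4760, 138, 2680]);
translate([0, 138, 0]) cube([138, 3544, 2680]);
translate([4622, 138, 0]) cube([138, 3544, 2680]);
translate([1858, 1852, 0]) {
  cube([67, 116, 1965]);
  translate([977, 0, 0]) cube([67, 116, 1965]);
  translate([0, 0, 1965]) cube([1044, 116, 110]);
}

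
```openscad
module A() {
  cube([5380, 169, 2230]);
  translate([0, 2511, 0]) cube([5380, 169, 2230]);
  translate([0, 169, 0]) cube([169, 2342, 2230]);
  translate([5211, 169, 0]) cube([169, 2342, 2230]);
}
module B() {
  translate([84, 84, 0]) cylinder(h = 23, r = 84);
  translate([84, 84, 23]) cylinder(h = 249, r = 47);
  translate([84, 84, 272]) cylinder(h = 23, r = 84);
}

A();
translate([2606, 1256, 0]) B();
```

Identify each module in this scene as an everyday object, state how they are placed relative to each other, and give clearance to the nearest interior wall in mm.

Clearances: x = 2437, y = 1087; minimum 1087 mm.

A is a house frame. B is a spool. The spool sits inside the house frame, centred. The clearance to the nearest interior wall is 1087 mm.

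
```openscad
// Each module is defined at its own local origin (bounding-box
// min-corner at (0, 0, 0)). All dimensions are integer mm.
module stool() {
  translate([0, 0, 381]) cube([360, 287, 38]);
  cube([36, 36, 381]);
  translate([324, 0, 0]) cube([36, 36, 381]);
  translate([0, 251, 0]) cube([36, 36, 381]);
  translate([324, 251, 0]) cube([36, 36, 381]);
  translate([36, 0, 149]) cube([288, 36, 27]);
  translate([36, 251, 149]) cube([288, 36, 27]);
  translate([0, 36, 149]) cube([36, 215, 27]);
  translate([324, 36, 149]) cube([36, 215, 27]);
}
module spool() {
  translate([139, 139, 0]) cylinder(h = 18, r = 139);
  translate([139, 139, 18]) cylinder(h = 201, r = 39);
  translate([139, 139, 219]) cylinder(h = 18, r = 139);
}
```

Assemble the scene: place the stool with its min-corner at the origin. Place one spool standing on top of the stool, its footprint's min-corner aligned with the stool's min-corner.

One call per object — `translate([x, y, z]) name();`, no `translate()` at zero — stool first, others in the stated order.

stool();
translate([0, 0, 419]) spool();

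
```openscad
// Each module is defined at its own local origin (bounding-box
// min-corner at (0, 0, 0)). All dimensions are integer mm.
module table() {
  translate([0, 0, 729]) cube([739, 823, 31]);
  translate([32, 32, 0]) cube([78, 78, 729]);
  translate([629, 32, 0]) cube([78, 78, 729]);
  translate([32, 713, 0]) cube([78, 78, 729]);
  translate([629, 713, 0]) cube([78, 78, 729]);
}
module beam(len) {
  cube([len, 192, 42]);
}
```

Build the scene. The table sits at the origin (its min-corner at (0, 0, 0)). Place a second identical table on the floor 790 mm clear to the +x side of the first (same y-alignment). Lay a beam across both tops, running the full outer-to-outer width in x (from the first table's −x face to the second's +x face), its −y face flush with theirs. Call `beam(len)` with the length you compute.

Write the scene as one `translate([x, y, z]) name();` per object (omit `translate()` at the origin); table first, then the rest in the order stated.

table();
translate([1529, 0, 0]) table();
translate([0, 0, 760]) beam(2268);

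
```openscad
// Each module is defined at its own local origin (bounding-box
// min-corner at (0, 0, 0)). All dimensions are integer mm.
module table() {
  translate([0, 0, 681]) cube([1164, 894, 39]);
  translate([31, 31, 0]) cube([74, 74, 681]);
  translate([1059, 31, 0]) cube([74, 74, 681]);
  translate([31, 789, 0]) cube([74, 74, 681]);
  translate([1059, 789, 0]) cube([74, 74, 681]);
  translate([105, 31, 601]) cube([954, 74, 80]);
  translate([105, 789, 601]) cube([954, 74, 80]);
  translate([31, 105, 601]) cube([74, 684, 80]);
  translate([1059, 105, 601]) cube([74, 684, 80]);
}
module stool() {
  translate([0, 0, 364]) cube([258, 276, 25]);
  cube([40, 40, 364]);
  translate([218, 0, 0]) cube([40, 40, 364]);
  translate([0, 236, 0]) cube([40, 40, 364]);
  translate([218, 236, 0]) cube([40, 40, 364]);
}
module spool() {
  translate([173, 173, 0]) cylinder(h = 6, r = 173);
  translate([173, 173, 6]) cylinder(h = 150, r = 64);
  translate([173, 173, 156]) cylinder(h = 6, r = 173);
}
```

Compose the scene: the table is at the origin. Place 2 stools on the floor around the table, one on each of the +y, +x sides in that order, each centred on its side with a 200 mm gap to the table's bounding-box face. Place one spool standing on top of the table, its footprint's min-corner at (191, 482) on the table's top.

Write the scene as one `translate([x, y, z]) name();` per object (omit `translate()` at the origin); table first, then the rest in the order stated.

table();
translate([453, 1094, 0]) stool();
translate([1364, 309, 0]) stool();
translate([191, 482, 720]) spool();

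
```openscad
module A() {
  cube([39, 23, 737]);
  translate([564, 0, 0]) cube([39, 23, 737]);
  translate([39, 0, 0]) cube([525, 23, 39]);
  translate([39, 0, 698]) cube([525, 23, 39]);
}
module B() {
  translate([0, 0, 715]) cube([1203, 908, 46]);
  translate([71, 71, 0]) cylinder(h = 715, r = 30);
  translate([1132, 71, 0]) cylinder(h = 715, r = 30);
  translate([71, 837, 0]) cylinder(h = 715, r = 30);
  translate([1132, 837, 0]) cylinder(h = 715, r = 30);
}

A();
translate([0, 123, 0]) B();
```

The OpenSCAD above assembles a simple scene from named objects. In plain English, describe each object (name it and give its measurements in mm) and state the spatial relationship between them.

A is a picture frame with a 525×659 mm rectangular opening (x by z) and a uniform 39 mm border on every side. Frame depth is 23 mm along y. It is built from two vertical stiles running the full outside height and two horizontal rails spanning the gap between the stiles.

B is a rectangular dining table. The top is 1203×908×46 mm with its upper surface at z = 761 mm. It stands on four round legs of 60 mm diameter, each leg's bounding box inset 41 mm from the nearest pair of top edges, running from the floor to the underside of the top.

The table is on the floor beside the picture frame on its +y side.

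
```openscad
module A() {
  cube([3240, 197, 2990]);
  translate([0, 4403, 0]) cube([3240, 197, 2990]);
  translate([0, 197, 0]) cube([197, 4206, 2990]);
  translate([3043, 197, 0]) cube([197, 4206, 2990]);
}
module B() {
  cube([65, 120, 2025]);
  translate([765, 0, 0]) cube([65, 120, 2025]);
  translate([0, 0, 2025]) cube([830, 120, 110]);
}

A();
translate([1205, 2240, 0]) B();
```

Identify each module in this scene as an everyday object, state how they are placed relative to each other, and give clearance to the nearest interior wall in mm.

Clearances: x = 1008, y = 2043; minimum 1008 mm.

A is a house frame. B is a door frame. The door frame sits inside the house frame, centred. The clearance to the nearest interior wall is 1008 mm.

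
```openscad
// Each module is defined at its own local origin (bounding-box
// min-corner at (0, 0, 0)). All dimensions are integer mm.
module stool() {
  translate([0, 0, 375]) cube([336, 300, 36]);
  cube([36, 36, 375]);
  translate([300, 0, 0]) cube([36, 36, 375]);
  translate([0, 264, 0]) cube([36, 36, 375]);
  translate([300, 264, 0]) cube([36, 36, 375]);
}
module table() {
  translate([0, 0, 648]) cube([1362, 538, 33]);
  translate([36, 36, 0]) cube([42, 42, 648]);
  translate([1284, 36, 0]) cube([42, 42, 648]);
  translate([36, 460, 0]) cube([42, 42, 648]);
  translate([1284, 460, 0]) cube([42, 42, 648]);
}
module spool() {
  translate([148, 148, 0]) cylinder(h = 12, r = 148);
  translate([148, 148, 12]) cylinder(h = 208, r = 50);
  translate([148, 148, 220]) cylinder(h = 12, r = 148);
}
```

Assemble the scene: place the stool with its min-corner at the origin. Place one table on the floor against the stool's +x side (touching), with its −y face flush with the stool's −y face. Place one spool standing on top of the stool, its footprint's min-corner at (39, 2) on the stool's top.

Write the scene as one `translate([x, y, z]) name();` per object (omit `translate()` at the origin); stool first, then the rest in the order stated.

stool();
translate([336, 0, 0]) table();
translate([39, 2, 411]) spool();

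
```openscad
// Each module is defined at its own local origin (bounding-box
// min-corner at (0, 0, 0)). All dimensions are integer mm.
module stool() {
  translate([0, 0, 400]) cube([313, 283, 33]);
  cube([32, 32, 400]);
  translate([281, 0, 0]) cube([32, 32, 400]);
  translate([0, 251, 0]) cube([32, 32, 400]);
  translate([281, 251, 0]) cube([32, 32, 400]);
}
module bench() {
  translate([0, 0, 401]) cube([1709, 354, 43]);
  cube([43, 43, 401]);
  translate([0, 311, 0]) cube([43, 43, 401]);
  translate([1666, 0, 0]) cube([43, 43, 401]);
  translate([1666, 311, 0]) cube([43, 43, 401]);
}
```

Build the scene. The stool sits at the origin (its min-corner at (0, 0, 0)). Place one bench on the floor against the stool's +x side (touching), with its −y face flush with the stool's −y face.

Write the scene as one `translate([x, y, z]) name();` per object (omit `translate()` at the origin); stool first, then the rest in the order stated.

stool();
translate([313, 0, 0]) bench();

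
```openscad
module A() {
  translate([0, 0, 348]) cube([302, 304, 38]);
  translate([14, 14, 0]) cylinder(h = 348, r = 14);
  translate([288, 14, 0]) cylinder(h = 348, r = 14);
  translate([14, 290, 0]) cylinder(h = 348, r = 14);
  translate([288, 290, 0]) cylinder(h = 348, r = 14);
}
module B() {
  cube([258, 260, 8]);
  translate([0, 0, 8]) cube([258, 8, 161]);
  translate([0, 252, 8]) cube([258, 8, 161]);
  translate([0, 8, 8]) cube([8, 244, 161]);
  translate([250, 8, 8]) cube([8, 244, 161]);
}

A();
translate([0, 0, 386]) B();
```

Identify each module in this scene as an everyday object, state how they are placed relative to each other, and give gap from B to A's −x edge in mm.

The open box's min-x is at 0; the stool's min-x is 0; gap = 0 mm.

A is a stool. B is an open box. The open box is on top of the stool. The gap from the open box to the stool's −x edge is 0 mm.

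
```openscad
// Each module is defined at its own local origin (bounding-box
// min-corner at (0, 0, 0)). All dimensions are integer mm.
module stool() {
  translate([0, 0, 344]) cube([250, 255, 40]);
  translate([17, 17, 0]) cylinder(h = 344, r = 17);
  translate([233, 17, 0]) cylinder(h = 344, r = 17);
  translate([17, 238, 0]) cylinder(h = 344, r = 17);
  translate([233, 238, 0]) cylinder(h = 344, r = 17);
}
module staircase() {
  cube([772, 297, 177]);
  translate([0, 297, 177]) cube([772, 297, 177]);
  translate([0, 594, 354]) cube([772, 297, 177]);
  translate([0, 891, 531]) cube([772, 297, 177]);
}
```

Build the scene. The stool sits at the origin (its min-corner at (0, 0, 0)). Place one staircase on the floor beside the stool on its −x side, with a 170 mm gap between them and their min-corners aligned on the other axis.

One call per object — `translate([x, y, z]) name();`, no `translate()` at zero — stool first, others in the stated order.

stool();
translate([-942, 0, 0]) staircase();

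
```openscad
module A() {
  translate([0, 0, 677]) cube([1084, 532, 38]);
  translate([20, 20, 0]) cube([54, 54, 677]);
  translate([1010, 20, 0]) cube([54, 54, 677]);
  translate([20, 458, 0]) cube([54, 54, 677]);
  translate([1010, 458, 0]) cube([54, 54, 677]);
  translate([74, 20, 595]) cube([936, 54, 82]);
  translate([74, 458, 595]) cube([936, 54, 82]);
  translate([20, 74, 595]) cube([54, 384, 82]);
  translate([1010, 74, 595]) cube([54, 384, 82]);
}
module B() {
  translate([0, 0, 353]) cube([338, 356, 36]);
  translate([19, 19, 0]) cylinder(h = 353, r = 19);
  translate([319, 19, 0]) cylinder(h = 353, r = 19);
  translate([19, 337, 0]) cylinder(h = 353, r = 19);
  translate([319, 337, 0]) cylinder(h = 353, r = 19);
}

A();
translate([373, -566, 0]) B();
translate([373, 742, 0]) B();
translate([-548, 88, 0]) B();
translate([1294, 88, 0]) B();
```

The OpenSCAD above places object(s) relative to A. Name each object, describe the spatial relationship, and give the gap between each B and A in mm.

A is a table. B is a stool. Four stools sit around the table at the −y, +y, −x, +x sides. The gap between each stool and the table is 210 mm.

Each stool's nearest face is 210 mm from the table's bounding box.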